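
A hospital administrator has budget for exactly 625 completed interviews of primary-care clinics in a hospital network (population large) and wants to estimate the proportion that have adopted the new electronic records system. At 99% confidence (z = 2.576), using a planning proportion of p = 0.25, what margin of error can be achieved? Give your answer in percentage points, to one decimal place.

4.5

SE(p̂) = √[p(1−p)/n] = √[0.1875/625] = 0.01732.
E = z × SE = 2.576 × 0.01732 = 0.04462, or 4.5 percentage points.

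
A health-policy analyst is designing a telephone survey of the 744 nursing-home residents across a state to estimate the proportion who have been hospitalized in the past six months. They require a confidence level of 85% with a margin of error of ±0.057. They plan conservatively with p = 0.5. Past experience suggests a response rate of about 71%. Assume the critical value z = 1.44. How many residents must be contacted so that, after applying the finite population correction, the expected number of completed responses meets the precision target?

186

Completed interviews needed (unadjusted): n₀ = 1.44² × 0.2500 / 0.057² ≈ 159.56 → 160.
FPC for N = 744: n = 160 / (1 + 159/744) = 160 / 1.2137 ≈ 131.83 → 132.
At a 71% response rate, contacts needed = 132 / 0.71 ≈ 185.92 → 186.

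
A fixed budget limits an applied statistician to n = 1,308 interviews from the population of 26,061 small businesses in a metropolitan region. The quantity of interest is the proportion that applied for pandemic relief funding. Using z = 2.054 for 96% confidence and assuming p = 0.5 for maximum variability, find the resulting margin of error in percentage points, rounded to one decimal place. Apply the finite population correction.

Finite-population factor: (N−n)/(N−1) = (26061−1308)/(26061−1) = 0.9498.
SE(p̂) = √[p(1−p)/n · (N−n)/(N−1)] = √[0.2500/1308 × 0.9498] = 0.01347.
E = z × SE = 2.054 × 0.01347 = 0.02768 ≈ 2.8 percentage points.

2.8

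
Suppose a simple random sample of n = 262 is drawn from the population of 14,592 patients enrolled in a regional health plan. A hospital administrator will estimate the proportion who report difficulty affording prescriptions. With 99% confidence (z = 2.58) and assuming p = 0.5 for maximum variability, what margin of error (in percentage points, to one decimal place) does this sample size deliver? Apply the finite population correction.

7.9

Finite-population factor: (N−n)/(N−1) = (14592−262)/(14592−1) = 0.9821.
SE(p̂) = √[p(1−p)/n · (N−n)/(N−1)] = √[0.2500/262 × 0.9821] = 0.03061.
E = z × SE = 2.58 × 0.03061 = 0.07898 ≈ 7.9 percentage points.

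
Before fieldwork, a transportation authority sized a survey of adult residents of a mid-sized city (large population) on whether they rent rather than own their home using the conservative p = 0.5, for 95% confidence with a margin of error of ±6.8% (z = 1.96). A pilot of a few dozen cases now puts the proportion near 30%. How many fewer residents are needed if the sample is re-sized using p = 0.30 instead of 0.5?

Conservative (p = 0.5): n = 1.96² × 0.25 / 0.068² ≈ 207.70 → 208.
Using p = 0.30: p(1−p) = 0.2100, so n = 1.96² × 0.2100 / 0.068² ≈ 174.47 → 175.
Reduction: 208 − 175 = 33.

33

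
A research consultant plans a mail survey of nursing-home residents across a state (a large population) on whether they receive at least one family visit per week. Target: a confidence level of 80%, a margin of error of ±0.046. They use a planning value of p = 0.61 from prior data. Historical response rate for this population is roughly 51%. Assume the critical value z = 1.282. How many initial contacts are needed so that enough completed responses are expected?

Completed interviews needed: n₀ = 1.282² × 0.2379 / 0.046² ≈ 184.78 → 185.
At a 51% response rate, contacts needed = 185 / 0.51 ≈ 362.75 → 363.

363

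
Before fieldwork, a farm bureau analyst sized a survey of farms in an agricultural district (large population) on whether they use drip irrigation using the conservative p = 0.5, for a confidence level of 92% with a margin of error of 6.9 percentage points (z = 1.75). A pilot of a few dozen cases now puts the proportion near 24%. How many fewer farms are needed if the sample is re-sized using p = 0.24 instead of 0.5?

Conservative (p = 0.5): n = 1.75² × 0.25 / 0.069² ≈ 160.81 → 161.
Using p = 0.24: p(1−p) = 0.1824, so n = 1.75² × 0.1824 / 0.069² ≈ 117.33 → 118.
Reduction: 161 − 118 = 43.

43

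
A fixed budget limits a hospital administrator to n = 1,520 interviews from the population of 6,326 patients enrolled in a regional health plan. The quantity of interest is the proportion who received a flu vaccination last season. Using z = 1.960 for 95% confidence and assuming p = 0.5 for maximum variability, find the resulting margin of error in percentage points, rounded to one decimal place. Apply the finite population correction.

Finite-population factor: (N−n)/(N−1) = (6326−1520)/(6326−1) = 0.7598.
SE(p̂) = √[p(1−p)/n · (N−n)/(N−1)] = √[0.2500/1520 × 0.7598] = 0.01118.
E = z × SE = 1.960 × 0.01118 = 0.02191 ≈ 2.2 percentage points.

2.2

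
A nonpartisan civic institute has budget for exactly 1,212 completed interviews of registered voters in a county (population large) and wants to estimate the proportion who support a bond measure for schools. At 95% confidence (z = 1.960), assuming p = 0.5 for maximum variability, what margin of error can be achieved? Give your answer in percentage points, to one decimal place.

2.8

SE(p̂) = √[p(1−p)/n] = √[0.2500/1212] = 0.01436.
E = z × SE = 1.960 × 0.01436 = 0.02815, or 2.8 percentage points.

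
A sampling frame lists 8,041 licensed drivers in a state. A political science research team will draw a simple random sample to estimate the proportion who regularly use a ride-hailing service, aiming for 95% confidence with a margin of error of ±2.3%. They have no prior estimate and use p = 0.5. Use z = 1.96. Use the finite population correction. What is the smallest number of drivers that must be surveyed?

Unadjusted: n₀ = 1.96² × 0.50 × 0.50 / 0.023² ≈ 1815.50, so n₀ = 1816.
Finite population correction with N = 8,041: n = n₀ / (1 + (n₀−1)/N) = 1816 / (1 + 1815/8041) = 1816 / 1.2257 ≈ 1481.58.
Rounding up, n = 1482.

1482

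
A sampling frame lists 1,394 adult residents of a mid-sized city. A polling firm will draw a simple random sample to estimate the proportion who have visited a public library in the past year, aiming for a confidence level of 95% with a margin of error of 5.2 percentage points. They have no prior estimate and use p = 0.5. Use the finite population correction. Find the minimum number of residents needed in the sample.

For 95% confidence, z = 1.960.
Unadjusted: n₀ = 1.960² × 0.50 × 0.50 / 0.052² ≈ 355.18, so n₀ = 356.
Finite population correction with N = 1,394: n = n₀ / (1 + (n₀−1)/N) = 356 / (1 + 355/1394) = 356 / 1.2547 ≈ 283.74.
Rounding up, n = 284.

284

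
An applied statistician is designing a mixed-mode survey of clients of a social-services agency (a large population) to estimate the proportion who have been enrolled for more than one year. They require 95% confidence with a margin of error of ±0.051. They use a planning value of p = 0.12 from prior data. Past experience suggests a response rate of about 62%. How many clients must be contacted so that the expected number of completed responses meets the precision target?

For 95% confidence, z = 1.960.
Completed interviews needed: n₀ = 1.960² × 0.1056 / 0.051² ≈ 155.97 → 156.
At a 62% response rate, contacts needed = 156 / 0.62 ≈ 251.61 → 252.

252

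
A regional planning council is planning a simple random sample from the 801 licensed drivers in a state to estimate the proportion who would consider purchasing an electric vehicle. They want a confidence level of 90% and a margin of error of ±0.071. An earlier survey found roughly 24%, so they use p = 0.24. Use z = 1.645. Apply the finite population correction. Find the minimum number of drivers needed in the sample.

Unadjusted: n₀ = 1.645² × 0.24 × 0.76 / 0.071² ≈ 97.91, so n₀ = 98.
Finite population correction with N = 801: n = n₀ / (1 + (n₀−1)/N) = 98 / (1 + 97/801) = 98 / 1.1211 ≈ 87.41.
Rounding up, n = 88.

88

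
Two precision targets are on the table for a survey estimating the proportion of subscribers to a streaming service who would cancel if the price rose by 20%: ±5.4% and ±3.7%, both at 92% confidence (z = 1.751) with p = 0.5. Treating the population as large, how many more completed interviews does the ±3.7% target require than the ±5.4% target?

At ±5.4%: n = 1.751² × 0.2500 / 0.054² ≈ 262.86 → 263.
At ±3.7%: n = 1.751² × 0.2500 / 0.037² ≈ 559.90 → 560.
Additional respondents: 560 − 263 = 297.

297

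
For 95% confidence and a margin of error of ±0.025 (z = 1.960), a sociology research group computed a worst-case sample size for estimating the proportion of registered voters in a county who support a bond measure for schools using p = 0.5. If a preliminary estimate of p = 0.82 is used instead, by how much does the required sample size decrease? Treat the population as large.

629

Conservative (p = 0.5): n = 1.960² × 0.25 / 0.025² ≈ 1536.64 → 1537.
Using p = 0.82: p(1−p) = 0.1476, so n = 1.960² × 0.1476 / 0.025² ≈ 907.23 → 908.
Reduction: 1537 − 908 = 629.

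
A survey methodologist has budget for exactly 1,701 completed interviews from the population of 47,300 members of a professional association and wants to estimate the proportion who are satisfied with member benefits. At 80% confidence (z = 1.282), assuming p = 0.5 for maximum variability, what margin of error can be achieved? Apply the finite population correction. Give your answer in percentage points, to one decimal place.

Finite-population factor: (N−n)/(N−1) = (47300−1701)/(47300−1) = 0.9641.
SE(p̂) = √[p(1−p)/n · (N−n)/(N−1)] = √[0.2500/1701 × 0.9641] = 0.01190.
E = z × SE = 1.282 × 0.01190 = 0.01526 ≈ 1.5 percentage points.

1.5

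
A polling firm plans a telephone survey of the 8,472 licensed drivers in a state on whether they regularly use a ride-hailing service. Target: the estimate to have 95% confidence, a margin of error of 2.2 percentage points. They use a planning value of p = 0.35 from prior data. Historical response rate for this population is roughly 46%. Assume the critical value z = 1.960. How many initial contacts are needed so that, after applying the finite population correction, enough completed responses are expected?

3237

Completed interviews needed (unadjusted): n₀ = 1.960² × 0.2275 / 0.022² ≈ 1805.71 → 1806.
FPC for N = 8,472: n = 1806 / (1 + 1805/8472) = 1806 / 1.2131 ≈ 1488.80 → 1489.
At a 46% response rate, contacts needed = 1489 / 0.46 ≈ 3236.96 → 3237.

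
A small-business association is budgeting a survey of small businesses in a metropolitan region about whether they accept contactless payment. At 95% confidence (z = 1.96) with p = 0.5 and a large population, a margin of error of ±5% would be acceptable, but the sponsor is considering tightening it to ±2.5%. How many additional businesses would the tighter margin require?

1152

At ±5%: n = 1.96² × 0.2500 / 0.050² ≈ 384.16 → 385.
At ±2.5%: n = 1.96² × 0.2500 / 0.025² ≈ 1536.64 → 1537.
Additional respondents: 1537 − 385 = 1152.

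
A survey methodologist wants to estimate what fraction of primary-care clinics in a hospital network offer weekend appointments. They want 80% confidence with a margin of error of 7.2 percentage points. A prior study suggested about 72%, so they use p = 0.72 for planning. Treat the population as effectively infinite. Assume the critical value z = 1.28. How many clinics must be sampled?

With p = 0.72, p(1−p) = 0.2016.
n = z²·p(1−p)/E² = 1.28² × 0.2016 / 0.072² = 1.6384 × 0.2016 / 0.005184 ≈ 63.72.
Rounding up gives n = 64.

64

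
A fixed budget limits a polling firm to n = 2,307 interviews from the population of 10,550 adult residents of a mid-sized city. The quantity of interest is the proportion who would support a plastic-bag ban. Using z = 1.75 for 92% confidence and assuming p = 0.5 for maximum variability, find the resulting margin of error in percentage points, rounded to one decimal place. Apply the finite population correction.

Finite-population factor: (N−n)/(N−1) = (10550−2307)/(10550−1) = 0.7814.
SE(p̂) = √[p(1−p)/n · (N−n)/(N−1)] = √[0.2500/2307 × 0.7814] = 0.00920.
E = z × SE = 1.75 × 0.00920 = 0.01610 ≈ 1.6 percentage points.

1.6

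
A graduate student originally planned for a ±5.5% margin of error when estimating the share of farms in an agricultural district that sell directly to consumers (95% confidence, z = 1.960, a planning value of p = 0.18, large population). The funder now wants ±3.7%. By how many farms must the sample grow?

227

At ±5.5%: n = 1.960² × 0.1476 / 0.055² ≈ 187.44 → 188.
At ±3.7%: n = 1.960² × 0.1476 / 0.037² ≈ 414.19 → 415.
Additional respondents: 415 − 188 = 227.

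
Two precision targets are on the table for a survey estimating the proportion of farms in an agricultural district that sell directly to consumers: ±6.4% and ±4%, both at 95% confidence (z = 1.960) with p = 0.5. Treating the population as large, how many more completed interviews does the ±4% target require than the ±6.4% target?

366

At ±6.4%: n = 1.960² × 0.2500 / 0.064² ≈ 234.47 → 235.
At ±4%: n = 1.960² × 0.2500 / 0.040² ≈ 600.25 → 601.
Additional respondents: 601 − 235 = 366.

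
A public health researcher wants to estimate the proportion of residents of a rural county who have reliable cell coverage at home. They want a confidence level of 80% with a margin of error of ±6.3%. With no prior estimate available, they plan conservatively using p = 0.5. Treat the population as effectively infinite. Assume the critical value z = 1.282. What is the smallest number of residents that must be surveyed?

104

With p = 0.5, p(1−p) = 0.25.
n = z²·p(1−p)/E² = 1.282² × 0.2500 / 0.063² = 1.6435 × 0.2500 / 0.003969 ≈ 103.52.
Rounding up gives n = 104.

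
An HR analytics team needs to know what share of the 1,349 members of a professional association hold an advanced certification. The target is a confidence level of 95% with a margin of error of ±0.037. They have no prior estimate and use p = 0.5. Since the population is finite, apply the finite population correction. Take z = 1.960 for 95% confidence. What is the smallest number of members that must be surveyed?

462

Unadjusted: n₀ = 1.960² × 0.50 × 0.50 / 0.037² ≈ 701.53, so n₀ = 702.
Finite population correction with N = 1,349: n = n₀ / (1 + (n₀−1)/N) = 702 / (1 + 701/1349) = 702 / 1.5196 ≈ 461.95.
Rounding up, n = 462.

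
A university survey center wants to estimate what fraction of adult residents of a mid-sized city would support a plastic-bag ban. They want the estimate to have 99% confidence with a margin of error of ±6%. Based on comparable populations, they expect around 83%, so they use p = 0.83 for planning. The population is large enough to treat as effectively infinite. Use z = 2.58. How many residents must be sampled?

261

With p = 0.83, p(1−p) = 0.1411.
n = z²·p(1−p)/E² = 2.58² × 0.1411 / 0.060² = 6.6564 × 0.1411 / 0.003600 ≈ 260.89.
Rounding up gives n = 261.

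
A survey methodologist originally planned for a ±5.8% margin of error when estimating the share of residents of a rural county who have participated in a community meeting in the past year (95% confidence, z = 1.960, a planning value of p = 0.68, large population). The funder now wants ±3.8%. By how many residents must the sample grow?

330

At ±5.8%: n = 1.960² × 0.2176 / 0.058² ≈ 248.49 → 249.
At ±3.8%: n = 1.960² × 0.2176 / 0.038² ≈ 578.90 → 579.
Additional respondents: 579 − 249 = 330.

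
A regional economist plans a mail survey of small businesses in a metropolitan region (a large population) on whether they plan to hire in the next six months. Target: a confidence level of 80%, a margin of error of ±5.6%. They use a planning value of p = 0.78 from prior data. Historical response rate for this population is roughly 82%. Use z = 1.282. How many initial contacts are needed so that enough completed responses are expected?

110

Completed interviews needed: n₀ = 1.282² × 0.1716 / 0.056² ≈ 89.93 → 90.
At an 82% response rate, contacts needed = 90 / 0.82 ≈ 109.76 → 110.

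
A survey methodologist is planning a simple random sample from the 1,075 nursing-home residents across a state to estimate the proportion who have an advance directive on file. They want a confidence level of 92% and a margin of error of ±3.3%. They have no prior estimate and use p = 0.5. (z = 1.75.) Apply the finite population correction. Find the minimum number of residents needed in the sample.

Unadjusted: n₀ = 1.75² × 0.50 × 0.50 / 0.033² ≈ 703.05, so n₀ = 704.
Finite population correction with N = 1,075: n = n₀ / (1 + (n₀−1)/N) = 704 / (1 + 703/1075) = 704 / 1.6540 ≈ 425.65.
Rounding up, n = 426.

426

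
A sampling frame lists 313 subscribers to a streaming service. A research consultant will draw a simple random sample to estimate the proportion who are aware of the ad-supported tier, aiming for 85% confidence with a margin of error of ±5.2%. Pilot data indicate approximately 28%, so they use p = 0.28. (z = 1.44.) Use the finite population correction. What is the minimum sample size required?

Unadjusted: n₀ = 1.44² × 0.28 × 0.72 / 0.052² ≈ 154.60, so n₀ = 155.
Finite population correction with N = 313: n = n₀ / (1 + (n₀−1)/N) = 155 / (1 + 154/313) = 155 / 1.4920 ≈ 103.89.
Rounding up, n = 104.

104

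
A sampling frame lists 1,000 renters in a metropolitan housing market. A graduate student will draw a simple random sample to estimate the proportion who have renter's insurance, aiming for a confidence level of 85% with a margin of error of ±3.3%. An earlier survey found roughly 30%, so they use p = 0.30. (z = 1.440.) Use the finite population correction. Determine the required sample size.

Unadjusted: n₀ = 1.440² × 0.30 × 0.70 / 0.033² ≈ 399.87, so n₀ = 400.
Finite population correction with N = 1,000: n = n₀ / (1 + (n₀−1)/N) = 400 / (1 + 399/1000) = 400 / 1.3990 ≈ 285.92.
Rounding up, n = 286.

286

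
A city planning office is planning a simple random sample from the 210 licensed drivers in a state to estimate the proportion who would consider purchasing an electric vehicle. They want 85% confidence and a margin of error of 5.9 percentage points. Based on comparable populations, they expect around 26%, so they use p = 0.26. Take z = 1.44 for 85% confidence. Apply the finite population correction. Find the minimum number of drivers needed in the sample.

Unadjusted: n₀ = 1.44² × 0.26 × 0.74 / 0.059² ≈ 114.61, so n₀ = 115.
Finite population correction with N = 210: n = n₀ / (1 + (n₀−1)/N) = 115 / (1 + 114/210) = 115 / 1.5429 ≈ 74.54.
Rounding up, n = 75.

75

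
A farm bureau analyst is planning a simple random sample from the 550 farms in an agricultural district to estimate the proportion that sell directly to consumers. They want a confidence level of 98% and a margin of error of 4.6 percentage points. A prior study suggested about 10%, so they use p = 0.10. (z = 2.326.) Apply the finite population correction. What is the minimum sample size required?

Unadjusted: n₀ = 2.326² × 0.10 × 0.90 / 0.046² ≈ 230.12, so n₀ = 231.
Finite population correction with N = 550: n = n₀ / (1 + (n₀−1)/N) = 231 / (1 + 230/550) = 231 / 1.4182 ≈ 162.88.
Rounding up, n = 163.

163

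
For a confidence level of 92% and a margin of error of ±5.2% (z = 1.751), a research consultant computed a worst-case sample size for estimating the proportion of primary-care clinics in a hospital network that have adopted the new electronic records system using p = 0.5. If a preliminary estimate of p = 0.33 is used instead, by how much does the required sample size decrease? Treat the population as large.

33

Conservative (p = 0.5): n = 1.751² × 0.25 / 0.052² ≈ 283.47 → 284.
Using p = 0.33: p(1−p) = 0.2211, so n = 1.751² × 0.2211 / 0.052² ≈ 250.70 → 251.
Reduction: 284 − 251 = 33.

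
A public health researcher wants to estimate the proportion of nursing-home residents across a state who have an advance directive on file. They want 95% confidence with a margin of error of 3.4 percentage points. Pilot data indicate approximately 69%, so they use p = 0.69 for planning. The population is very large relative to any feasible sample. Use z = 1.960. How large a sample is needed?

711

With p = 0.69, p(1−p) = 0.2139.
n = z²·p(1−p)/E² = 1.960² × 0.2139 / 0.034² = 3.8416 × 0.2139 / 0.001156 ≈ 710.83.
Rounding up gives n = 711.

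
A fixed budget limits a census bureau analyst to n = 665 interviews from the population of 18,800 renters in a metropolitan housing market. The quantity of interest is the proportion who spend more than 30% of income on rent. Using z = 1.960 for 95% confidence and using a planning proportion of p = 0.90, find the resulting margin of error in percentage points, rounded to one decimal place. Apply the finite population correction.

Finite-population factor: (N−n)/(N−1) = (18800−665)/(18800−1) = 0.9647.
SE(p̂) = √[p(1−p)/n · (N−n)/(N−1)] = √[0.0900/665 × 0.9647] = 0.01143.
E = z × SE = 1.960 × 0.01143 = 0.02240 ≈ 2.2 percentage points.

2.2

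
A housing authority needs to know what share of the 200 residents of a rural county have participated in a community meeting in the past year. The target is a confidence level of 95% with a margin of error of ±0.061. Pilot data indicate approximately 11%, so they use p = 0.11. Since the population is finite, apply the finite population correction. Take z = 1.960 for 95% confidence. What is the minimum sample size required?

68

Unadjusted: n₀ = 1.960² × 0.11 × 0.89 / 0.061² ≈ 101.07, so n₀ = 102.
Finite population correction with N = 200: n = n₀ / (1 + (n₀−1)/N) = 102 / (1 + 101/200) = 102 / 1.5050 ≈ 67.77.
Rounding up, n = 68.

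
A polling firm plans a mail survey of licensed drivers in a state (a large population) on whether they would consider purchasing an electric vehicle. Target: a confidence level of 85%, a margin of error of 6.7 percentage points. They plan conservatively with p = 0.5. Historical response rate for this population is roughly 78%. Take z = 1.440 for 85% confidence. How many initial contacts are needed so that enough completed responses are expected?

Completed interviews needed: n₀ = 1.440² × 0.2500 / 0.067² ≈ 115.48 → 116.
At a 78% response rate, contacts needed = 116 / 0.78 ≈ 148.72 → 149.

149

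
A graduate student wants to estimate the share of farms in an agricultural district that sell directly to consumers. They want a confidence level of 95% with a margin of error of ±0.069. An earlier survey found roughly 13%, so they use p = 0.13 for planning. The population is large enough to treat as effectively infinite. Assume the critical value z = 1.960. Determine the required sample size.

With p = 0.13, p(1−p) = 0.1131.
n = z²·p(1−p)/E² = 1.960² × 0.1131 / 0.069² = 3.8416 × 0.1131 / 0.004761 ≈ 91.26.
Rounding up gives n = 92.

92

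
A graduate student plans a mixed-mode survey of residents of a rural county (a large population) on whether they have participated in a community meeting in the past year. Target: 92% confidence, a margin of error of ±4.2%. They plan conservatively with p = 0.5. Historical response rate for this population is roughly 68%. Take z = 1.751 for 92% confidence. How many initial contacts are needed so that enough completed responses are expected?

640

Completed interviews needed: n₀ = 1.751² × 0.2500 / 0.042² ≈ 434.52 → 435.
At a 68% response rate, contacts needed = 435 / 0.68 ≈ 639.71 → 640.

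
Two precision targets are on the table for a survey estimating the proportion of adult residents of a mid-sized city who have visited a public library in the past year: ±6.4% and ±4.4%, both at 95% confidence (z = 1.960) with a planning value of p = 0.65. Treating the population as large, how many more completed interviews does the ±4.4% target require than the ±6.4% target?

238

At ±6.4%: n = 1.960² × 0.2275 / 0.064² ≈ 213.37 → 214.
At ±4.4%: n = 1.960² × 0.2275 / 0.044² ≈ 451.43 → 452.
Additional respondents: 452 − 214 = 238.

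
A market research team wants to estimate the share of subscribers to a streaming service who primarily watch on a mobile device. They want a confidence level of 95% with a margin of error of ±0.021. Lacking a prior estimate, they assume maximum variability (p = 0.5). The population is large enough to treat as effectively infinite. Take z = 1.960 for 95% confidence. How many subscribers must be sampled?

With p = 0.5, p(1−p) = 0.25.
n = z²·p(1−p)/E² = 1.960² × 0.2500 / 0.021² = 3.8416 × 0.2500 / 0.000441 ≈ 2177.78.
Rounding up gives n = 2178.

2178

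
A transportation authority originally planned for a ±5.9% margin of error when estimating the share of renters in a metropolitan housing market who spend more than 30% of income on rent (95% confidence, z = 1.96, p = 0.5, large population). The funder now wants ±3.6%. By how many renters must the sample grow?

At ±5.9%: n = 1.96² × 0.2500 / 0.059² ≈ 275.90 → 276.
At ±3.6%: n = 1.96² × 0.2500 / 0.036² ≈ 741.05 → 742.
Additional respondents: 742 − 276 = 466.

466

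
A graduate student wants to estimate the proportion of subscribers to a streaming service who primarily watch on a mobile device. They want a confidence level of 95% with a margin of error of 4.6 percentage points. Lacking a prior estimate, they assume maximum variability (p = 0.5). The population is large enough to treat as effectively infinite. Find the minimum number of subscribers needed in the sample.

454

For 95% confidence, z = 1.96.
With p = 0.5, p(1−p) = 0.25.
n = z²·p(1−p)/E² = 1.96² × 0.2500 / 0.046² = 3.8416 × 0.2500 / 0.002116 ≈ 453.88.
Rounding up gives n = 454.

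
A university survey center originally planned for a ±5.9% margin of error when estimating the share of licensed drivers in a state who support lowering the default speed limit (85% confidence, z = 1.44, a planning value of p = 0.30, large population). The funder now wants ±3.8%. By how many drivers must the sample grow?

176

At ±5.9%: n = 1.44² × 0.2100 / 0.059² ≈ 125.10 → 126.
At ±3.8%: n = 1.44² × 0.2100 / 0.038² ≈ 301.56 → 302.
Additional respondents: 302 − 126 = 176.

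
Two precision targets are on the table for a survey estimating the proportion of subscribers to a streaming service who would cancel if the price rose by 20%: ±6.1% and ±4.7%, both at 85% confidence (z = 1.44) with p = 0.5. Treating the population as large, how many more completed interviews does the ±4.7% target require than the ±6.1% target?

At ±6.1%: n = 1.44² × 0.2500 / 0.061² ≈ 139.32 → 140.
At ±4.7%: n = 1.44² × 0.2500 / 0.047² ≈ 234.68 → 235.
Additional respondents: 235 − 140 = 95.

95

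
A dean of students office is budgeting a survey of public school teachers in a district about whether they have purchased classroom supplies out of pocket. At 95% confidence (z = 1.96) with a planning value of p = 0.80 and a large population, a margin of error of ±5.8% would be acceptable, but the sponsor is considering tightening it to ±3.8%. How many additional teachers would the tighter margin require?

At ±5.8%: n = 1.96² × 0.1600 / 0.058² ≈ 182.72 → 183.
At ±3.8%: n = 1.96² × 0.1600 / 0.038² ≈ 425.66 → 426.
Additional respondents: 426 − 183 = 243.

243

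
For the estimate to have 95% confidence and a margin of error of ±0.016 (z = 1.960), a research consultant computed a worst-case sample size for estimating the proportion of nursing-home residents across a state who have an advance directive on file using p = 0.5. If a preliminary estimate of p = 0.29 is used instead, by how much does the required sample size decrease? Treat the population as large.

662

Conservative (p = 0.5): n = 1.960² × 0.25 / 0.016² ≈ 3751.56 → 3752.
Using p = 0.29: p(1−p) = 0.2059, so n = 1.960² × 0.2059 / 0.016² ≈ 3089.79 → 3090.
Reduction: 3752 − 3090 = 662.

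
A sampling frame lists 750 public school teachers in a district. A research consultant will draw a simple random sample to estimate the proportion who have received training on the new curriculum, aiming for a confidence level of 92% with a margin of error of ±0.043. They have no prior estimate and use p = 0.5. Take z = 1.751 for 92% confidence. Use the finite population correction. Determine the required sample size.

268

Unadjusted: n₀ = 1.751² × 0.50 × 0.50 / 0.043² ≈ 414.55, so n₀ = 415.
Finite population correction with N = 750: n = n₀ / (1 + (n₀−1)/N) = 415 / (1 + 414/750) = 415 / 1.5520 ≈ 267.40.
Rounding up, n = 268.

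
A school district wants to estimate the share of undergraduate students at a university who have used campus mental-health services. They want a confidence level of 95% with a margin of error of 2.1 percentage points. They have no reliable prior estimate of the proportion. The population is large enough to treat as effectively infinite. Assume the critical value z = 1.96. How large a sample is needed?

2178

With no prior estimate, use p = 0.5, giving p(1−p) = 0.25.
n = z²·p(1−p)/E² = 1.96² × 0.2500 / 0.021² = 3.8416 × 0.2500 / 0.000441 ≈ 2177.78.
Rounding up gives n = 2178.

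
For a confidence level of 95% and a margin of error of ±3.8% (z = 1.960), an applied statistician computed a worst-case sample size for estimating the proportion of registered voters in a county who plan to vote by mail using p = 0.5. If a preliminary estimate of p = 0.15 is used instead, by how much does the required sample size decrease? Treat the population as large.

326

Conservative (p = 0.5): n = 1.960² × 0.25 / 0.038² ≈ 665.10 → 666.
Using p = 0.15: p(1−p) = 0.1275, so n = 1.960² × 0.1275 / 0.038² ≈ 339.20 → 340.
Reduction: 666 − 340 = 326.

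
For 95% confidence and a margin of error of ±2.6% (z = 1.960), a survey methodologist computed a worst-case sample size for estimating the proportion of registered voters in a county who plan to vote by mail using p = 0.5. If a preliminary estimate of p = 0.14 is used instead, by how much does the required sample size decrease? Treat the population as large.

Conservative (p = 0.5): n = 1.960² × 0.25 / 0.026² ≈ 1420.71 → 1421.
Using p = 0.14: p(1−p) = 0.1204, so n = 1.960² × 0.1204 / 0.026² ≈ 684.21 → 685.
Reduction: 1421 − 685 = 736.

736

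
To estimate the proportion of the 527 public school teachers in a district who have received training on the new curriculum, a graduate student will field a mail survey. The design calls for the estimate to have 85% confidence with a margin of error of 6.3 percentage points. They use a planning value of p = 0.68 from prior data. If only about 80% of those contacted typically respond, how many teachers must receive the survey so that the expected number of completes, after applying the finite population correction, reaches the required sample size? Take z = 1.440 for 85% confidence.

Completed interviews needed (unadjusted): n₀ = 1.440² × 0.2176 / 0.063² ≈ 113.68 → 114.
FPC for N = 527: n = 114 / (1 + 113/527) = 114 / 1.2144 ≈ 93.87 → 94.
At an 80% response rate, contacts needed = 94 / 0.80 ≈ 117.50 → 118.

118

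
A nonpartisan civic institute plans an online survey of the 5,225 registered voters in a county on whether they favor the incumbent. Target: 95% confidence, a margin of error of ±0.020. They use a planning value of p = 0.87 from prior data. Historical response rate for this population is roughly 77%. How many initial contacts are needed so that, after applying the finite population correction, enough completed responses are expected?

For 95% confidence, z = 1.960.
Completed interviews needed (unadjusted): n₀ = 1.960² × 0.1131 / 0.020² ≈ 1086.21 → 1087.
FPC for N = 5,225: n = 1087 / (1 + 1086/5225) = 1087 / 1.2078 ≈ 899.95 → 900.
At a 77% response rate, contacts needed = 900 / 0.77 ≈ 1168.83 → 1169.

1169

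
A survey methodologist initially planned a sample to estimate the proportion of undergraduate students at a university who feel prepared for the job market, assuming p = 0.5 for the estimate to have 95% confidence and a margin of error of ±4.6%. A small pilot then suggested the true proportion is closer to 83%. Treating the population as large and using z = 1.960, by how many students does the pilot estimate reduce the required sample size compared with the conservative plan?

197

Conservative (p = 0.5): n = 1.960² × 0.25 / 0.046² ≈ 453.88 → 454.
Using p = 0.83: p(1−p) = 0.1411, so n = 1.960² × 0.1411 / 0.046² ≈ 256.17 → 257.
Reduction: 454 − 257 = 197.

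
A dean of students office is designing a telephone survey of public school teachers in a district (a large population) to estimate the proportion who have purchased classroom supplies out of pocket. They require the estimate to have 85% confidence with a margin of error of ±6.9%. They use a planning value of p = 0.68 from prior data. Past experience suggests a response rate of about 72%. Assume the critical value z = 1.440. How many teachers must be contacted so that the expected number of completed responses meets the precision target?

132

Completed interviews needed: n₀ = 1.440² × 0.2176 / 0.069² ≈ 94.77 → 95.
At a 72% response rate, contacts needed = 95 / 0.72 ≈ 131.94 → 132.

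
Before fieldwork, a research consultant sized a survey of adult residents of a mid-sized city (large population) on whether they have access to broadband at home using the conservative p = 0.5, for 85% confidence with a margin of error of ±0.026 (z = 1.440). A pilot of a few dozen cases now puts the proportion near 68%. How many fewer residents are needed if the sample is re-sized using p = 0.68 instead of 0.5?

Conservative (p = 0.5): n = 1.440² × 0.25 / 0.026² ≈ 766.86 → 767.
Using p = 0.68: p(1−p) = 0.2176, so n = 1.440² × 0.2176 / 0.026² ≈ 667.48 → 668.
Reduction: 767 − 668 = 99.

99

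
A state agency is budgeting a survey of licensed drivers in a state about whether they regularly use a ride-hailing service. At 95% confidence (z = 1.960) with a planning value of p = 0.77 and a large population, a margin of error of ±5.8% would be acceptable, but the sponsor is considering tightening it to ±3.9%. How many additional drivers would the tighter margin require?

At ±5.8%: n = 1.960² × 0.1771 / 0.058² ≈ 202.24 → 203.
At ±3.9%: n = 1.960² × 0.1771 / 0.039² ≈ 447.30 → 448.
Additional respondents: 448 − 203 = 245.

245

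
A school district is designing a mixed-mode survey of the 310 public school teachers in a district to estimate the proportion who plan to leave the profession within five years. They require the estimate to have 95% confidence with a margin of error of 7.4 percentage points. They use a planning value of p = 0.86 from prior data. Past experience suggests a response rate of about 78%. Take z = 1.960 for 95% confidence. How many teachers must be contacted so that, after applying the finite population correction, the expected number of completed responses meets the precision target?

86

Completed interviews needed (unadjusted): n₀ = 1.960² × 0.1204 / 0.074² ≈ 84.46 → 85.
FPC for N = 310: n = 85 / (1 + 84/310) = 85 / 1.2710 ≈ 66.88 → 67.
At a 78% response rate, contacts needed = 67 / 0.78 ≈ 85.90 → 86.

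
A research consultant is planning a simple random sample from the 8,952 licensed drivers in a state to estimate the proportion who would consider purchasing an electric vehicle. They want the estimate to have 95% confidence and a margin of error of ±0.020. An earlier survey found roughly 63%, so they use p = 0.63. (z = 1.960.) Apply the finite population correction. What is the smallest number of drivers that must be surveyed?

Unadjusted: n₀ = 1.960² × 0.63 × 0.37 / 0.020² ≈ 2238.69, so n₀ = 2239.
Finite population correction with N = 8,952: n = n₀ / (1 + (n₀−1)/N) = 2239 / (1 + 2238/8952) = 2239 / 1.2500 ≈ 1791.20.
Rounding up, n = 1792.

1792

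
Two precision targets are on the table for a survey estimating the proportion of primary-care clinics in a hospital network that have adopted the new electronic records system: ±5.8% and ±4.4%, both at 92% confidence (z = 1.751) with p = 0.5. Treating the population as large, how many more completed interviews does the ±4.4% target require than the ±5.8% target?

At ±5.8%: n = 1.751² × 0.2500 / 0.058² ≈ 227.85 → 228.
At ±4.4%: n = 1.751² × 0.2500 / 0.044² ≈ 395.92 → 396.
Additional respondents: 396 − 228 = 168.

168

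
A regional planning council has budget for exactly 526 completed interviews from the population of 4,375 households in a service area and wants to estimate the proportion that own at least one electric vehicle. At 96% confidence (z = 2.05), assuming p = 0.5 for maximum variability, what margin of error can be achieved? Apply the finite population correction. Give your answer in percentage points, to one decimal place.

4.2

Finite-population factor: (N−n)/(N−1) = (4375−526)/(4375−1) = 0.8800.
SE(p̂) = √[p(1−p)/n · (N−n)/(N−1)] = √[0.2500/526 × 0.8800] = 0.02045.
E = z × SE = 2.05 × 0.02045 = 0.04192 ≈ 4.2 percentage points.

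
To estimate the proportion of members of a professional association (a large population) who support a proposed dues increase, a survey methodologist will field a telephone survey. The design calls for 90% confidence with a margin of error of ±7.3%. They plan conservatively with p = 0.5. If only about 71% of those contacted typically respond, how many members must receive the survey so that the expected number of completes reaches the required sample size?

For 90% confidence, z = 1.645.
Completed interviews needed: n₀ = 1.645² × 0.2500 / 0.073² ≈ 126.95 → 127.
At a 71% response rate, contacts needed = 127 / 0.71 ≈ 178.87 → 179.

179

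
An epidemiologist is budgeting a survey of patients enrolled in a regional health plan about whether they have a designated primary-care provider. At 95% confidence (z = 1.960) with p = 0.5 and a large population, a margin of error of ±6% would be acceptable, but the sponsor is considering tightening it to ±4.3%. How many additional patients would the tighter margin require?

At ±6%: n = 1.960² × 0.2500 / 0.060² ≈ 266.78 → 267.
At ±4.3%: n = 1.960² × 0.2500 / 0.043² ≈ 519.42 → 520.
Additional respondents: 520 − 267 = 253.

253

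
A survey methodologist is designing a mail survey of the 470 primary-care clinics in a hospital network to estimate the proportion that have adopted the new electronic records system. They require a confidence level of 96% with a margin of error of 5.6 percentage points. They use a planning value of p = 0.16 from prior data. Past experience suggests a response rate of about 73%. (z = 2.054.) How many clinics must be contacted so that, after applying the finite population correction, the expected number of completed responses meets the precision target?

Completed interviews needed (unadjusted): n₀ = 2.054² × 0.1344 / 0.056² ≈ 180.81 → 181.
FPC for N = 470: n = 181 / (1 + 180/470) = 181 / 1.3830 ≈ 130.88 → 131.
At a 73% response rate, contacts needed = 131 / 0.73 ≈ 179.45 → 180.

180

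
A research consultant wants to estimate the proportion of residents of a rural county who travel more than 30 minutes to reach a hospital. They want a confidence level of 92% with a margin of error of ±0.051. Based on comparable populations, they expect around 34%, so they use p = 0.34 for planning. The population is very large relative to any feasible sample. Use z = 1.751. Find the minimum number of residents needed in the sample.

265

With p = 0.34, p(1−p) = 0.2244.
n = z²·p(1−p)/E² = 1.751² × 0.2244 / 0.051² = 3.0660 × 0.2244 / 0.002601 ≈ 264.52.
Rounding up gives n = 265.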